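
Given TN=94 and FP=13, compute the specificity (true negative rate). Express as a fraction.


Specificity = TN / (TN + FP) = 94 / 107 = 94/107.

94/107


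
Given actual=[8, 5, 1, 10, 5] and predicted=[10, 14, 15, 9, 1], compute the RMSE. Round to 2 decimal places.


MSE = 59.6000. RMSE = sqrt(59.6000) = 7.72.

7.72


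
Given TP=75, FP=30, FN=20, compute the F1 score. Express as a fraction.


Precision = 75/105 = 5/7. Recall = 75/95 = 15/19. F1 = 2*P*R/(P+R) = 3/4.

3/4


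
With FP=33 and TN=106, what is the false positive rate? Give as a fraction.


FPR = FP / (FP + TN) = 33 / 139 = 33/139.

33/139


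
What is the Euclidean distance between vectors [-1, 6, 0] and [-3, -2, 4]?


d = sqrt(sum of squared differences). (-1--3)^2=4, (6--2)^2=64, (0-4)^2=16. Sum = 84.

sqrt(84)


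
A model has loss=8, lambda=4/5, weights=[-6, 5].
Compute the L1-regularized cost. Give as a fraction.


L1 norm = sum(|w|) = 11. J = 8 + 4/5 * 11 = 84/5.

84/5


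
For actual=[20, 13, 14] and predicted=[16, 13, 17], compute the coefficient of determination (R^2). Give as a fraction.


Mean(y) = 47/3. SS_res = 25. SS_tot = 86/3. R^2 = 1 - 25/(86/3) = 11/86.

11/86


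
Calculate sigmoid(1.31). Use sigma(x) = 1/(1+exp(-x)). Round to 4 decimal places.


sigma(1.31) = 1/(1+e^(-1.31)) = 1/(1+0.269820) = 1/1.269820 = 0.7875.

0.7875


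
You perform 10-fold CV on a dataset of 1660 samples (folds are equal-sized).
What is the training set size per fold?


Each validation fold has 1660/10 = 166 samples. Training set = 1660 - 166 = 1494.

1494


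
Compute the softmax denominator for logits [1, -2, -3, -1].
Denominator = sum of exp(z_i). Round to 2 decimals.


Denom = e^1=2.7183 + e^-2=0.1353 + e^-3=0.0498 + e^-1=0.3679. Sum = 3.2713, which rounds to 3.27.

3.27


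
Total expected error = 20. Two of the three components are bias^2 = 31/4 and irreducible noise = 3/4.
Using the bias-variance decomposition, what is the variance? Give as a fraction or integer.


Total error = bias^2 + variance + irreducible noise. So variance = 20 - 31/4 - 3/4 = 23/2.

23/2


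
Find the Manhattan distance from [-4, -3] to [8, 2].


d = sum of absolute differences: |-4-8|=12 + |-3-2|=5 = 17.

17


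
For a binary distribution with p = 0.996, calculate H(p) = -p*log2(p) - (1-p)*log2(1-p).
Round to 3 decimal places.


H = -0.996*log2(0.996) - 0.004*log2(0.004) = 0.038.

0.038


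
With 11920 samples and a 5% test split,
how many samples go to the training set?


Test set = 11920 * 5% = 596. Training set = 11920 - 596 = 11324.

11324


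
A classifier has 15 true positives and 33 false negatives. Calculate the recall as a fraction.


Recall = TP / (TP + FN) = 15 / 48 = 5/16.

5/16


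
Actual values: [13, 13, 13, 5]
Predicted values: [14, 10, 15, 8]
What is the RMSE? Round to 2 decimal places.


MSE = 5.7500. RMSE = sqrt(5.7500) = 2.40.

2.40


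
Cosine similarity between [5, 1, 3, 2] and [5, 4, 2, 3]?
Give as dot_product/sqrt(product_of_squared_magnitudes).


dot = 41. |a|^2 = 39, |b|^2 = 54. cos = 41/sqrt(2106).

41/sqrt(2106)


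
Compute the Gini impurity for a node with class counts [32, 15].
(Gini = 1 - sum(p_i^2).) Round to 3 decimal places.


Total = 47. Proportions: 32/47, 15/47. sum(p_i^2) = 0.5654. Gini = 1 - 0.5654 = 0.4346, which rounds to 0.435.

0.435


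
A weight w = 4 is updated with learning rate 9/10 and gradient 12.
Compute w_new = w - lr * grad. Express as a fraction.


w_new = 4 - 9/10 * 12 = 4 - 54/5 = -34/5.

-34/5


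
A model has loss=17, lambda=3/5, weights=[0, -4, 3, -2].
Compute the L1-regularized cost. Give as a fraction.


L1 norm = sum(|w|) = 9. J = 17 + 3/5 * 9 = 112/5.

112/5


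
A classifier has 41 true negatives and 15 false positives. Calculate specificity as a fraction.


Specificity = TN / (TN + FP) = 41 / 56 = 41/56.

41/56


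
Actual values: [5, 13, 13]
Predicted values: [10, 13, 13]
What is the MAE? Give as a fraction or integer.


MAE = (1/3) * (|5-10|=5 + |13-13|=0 + |13-13|=0). Sum = 5. MAE = 5/3.

5/3


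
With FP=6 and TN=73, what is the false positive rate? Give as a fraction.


FPR = FP / (FP + TN) = 6 / 79 = 6/79.

6/79


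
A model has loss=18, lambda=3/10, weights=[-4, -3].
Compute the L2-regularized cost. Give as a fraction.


L2 sq norm = sum(w^2) = 25. J = 18 + 3/10 * 25 = 51/2.

51/2


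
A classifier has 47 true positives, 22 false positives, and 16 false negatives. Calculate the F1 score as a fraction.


Precision = 47/69 = 47/69. Recall = 47/63 = 47/63. F1 = 2*P*R/(P+R) = 47/66.

47/66


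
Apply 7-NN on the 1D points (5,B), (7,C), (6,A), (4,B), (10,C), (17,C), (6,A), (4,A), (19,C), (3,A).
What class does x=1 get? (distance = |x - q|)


Distances: |5-1|=4, |7-1|=6, |6-1|=5, |4-1|=3, |10-1|=9, |17-1|=16, |6-1|=5, |4-1|=3, |19-1|=18, |3-1|=2. 7 nearest: (3,A), (4,A), (4,B), (5,B), (6,A), (6,A), (7,C). Counts: {'A': 4, 'B': 2, 'C': 1}. Majority class: A.

A


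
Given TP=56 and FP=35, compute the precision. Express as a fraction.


Precision = TP / (TP + FP) = 56 / 91 = 8/13.

8/13


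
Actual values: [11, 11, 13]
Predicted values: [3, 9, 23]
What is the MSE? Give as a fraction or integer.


MSE = (1/3) * ((11-3)^2=64 + (11-9)^2=4 + (13-23)^2=100). Sum = 168. MSE = 56.

56


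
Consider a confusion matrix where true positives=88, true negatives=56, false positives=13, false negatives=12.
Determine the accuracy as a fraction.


Accuracy = (TP + TN) / (TP + TN + FP + FN) = (88 + 56) / 169 = 144/169.

144/169


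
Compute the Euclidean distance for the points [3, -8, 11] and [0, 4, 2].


d = sqrt(sum of squared differences). (3-0)^2=9, (-8-4)^2=144, (11-2)^2=81. Sum = 234.

sqrt(234)


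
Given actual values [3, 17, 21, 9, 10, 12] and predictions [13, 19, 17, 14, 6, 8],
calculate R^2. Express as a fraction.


Mean(y) = 12. SS_res = 177. SS_tot = 200. R^2 = 1 - 177/(200) = 23/200.

23/200


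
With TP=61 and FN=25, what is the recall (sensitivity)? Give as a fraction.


Recall = TP / (TP + FN) = 61 / 86 = 61/86.

61/86


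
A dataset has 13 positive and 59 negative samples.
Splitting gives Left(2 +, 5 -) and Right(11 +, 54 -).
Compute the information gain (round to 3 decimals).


H(parent) = 0.6813. H(left) = 0.8631, H(right) = 0.6559. Weighted = (7/72)*0.8631 + (65/72)*0.6559 = 0.6760. IG = 0.6813 - 0.6760 = 0.0053, which rounds to 0.005.

0.005


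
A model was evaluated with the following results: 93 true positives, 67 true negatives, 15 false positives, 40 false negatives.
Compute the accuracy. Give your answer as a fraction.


Accuracy = (TP + TN) / (TP + TN + FP + FN) = (93 + 67) / 215 = 32/43.

32/43


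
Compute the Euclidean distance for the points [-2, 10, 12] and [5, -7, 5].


d = sqrt(sum of squared differences). (-2-5)^2=49, (10--7)^2=289, (12-5)^2=49. Sum = 387.

sqrt(387)


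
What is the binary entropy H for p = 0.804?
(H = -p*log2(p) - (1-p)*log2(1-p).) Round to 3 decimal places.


H = -0.804*log2(0.804) - 0.196*log2(0.196) = 0.714.

0.714


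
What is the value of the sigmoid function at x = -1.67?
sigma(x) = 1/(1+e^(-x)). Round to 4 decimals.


sigma(-1.67) = 1/(1+e^(1.67)) = 1/(1+5.312168) = 1/6.312168 = 0.1584.

0.1584


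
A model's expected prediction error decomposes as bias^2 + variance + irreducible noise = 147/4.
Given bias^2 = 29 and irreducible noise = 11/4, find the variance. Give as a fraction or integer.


Total error = bias^2 + variance + irreducible noise. So variance = 147/4 - 29 - 11/4 = 5.

5


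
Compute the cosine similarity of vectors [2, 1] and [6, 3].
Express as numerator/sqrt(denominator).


dot = 15. |a|^2 = 5, |b|^2 = 45. cos = 15/sqrt(225).

15/sqrt(225)


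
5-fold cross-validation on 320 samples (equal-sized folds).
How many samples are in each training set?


Each validation fold has 320/5 = 64 samples. Training set = 320 - 64 = 256.

256


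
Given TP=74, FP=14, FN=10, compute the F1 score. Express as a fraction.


Precision = 74/88 = 37/44. Recall = 74/84 = 37/42. F1 = 2*P*R/(P+R) = 37/43.

37/43


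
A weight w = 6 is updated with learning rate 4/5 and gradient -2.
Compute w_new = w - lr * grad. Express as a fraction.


w_new = 6 - 4/5 * -2 = 6 - -8/5 = 38/5.

38/5


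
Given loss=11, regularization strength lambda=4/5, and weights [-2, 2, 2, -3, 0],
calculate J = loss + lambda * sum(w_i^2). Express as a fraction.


L2 sq norm = sum(w^2) = 21. J = 11 + 4/5 * 21 = 139/5.

139/5


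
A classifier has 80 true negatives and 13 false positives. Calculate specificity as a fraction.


Specificity = TN / (TN + FP) = 80 / 93 = 80/93.

80/93


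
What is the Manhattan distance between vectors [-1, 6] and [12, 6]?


d = sum of absolute differences: |-1-12|=13 + |6-6|=0 = 13.

13


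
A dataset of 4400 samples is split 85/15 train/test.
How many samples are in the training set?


Test set = 4400 * 15% = 660. Training set = 4400 - 660 = 3740.

3740


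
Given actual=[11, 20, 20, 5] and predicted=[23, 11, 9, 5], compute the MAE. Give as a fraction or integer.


MAE = (1/4) * (|11-23|=12 + |20-11|=9 + |20-9|=11 + |5-5|=0). Sum = 32. MAE = 8.

8


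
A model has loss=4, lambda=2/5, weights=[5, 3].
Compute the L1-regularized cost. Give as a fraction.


L1 norm = sum(|w|) = 8. J = 4 + 2/5 * 8 = 36/5.

36/5


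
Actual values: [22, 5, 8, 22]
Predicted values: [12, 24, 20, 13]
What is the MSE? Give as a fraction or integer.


MSE = (1/4) * ((22-12)^2=100 + (5-24)^2=361 + (8-20)^2=144 + (22-13)^2=81). Sum = 686. MSE = 343/2.

343/2


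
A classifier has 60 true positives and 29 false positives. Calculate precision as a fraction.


Precision = TP / (TP + FP) = 60 / 89 = 60/89.

60/89


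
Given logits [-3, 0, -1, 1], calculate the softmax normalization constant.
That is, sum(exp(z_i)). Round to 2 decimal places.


Denom = e^-3=0.0498 + e^0=1.0000 + e^-1=0.3679 + e^1=2.7183. Sum = 4.1360, which rounds to 4.14.

4.14


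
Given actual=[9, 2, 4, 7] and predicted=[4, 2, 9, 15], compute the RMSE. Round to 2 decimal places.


MSE = 28.5000. RMSE = sqrt(28.5000) = 5.34.

5.34


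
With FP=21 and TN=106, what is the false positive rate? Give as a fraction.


FPR = FP / (FP + TN) = 21 / 127 = 21/127.

21/127


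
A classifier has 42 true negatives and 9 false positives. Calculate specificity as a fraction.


Specificity = TN / (TN + FP) = 42 / 51 = 14/17.

14/17


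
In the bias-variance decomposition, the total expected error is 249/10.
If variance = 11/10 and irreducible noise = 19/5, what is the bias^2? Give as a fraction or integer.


Total error = bias^2 + variance + irreducible noise. So bias^2 = 249/10 - 11/10 - 19/5 = 20.

20


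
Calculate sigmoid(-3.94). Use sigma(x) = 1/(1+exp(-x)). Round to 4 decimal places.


sigma(-3.94) = 1/(1+e^(3.94)) = 1/(1+51.418601) = 1/52.418601 = 0.0191.

0.0191


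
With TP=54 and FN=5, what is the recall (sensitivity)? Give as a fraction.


Recall = TP / (TP + FN) = 54 / 59 = 54/59.

54/59


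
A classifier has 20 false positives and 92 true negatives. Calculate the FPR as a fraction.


FPR = FP / (FP + TN) = 20 / 112 = 5/28.

5/28


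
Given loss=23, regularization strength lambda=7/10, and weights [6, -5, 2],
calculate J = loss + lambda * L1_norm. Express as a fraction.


L1 norm = sum(|w|) = 13. J = 23 + 7/10 * 13 = 321/10.

321/10


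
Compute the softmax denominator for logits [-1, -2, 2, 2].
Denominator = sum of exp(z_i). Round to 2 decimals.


Denom = e^-1=0.3679 + e^-2=0.1353 + e^2=7.3891 + e^2=7.3891. Sum = 15.2814, which rounds to 15.28.

15.28


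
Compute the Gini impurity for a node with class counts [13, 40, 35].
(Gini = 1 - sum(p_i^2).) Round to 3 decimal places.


Total = 88. Proportions: 13/88, 40/88, 35/88. sum(p_i^2) = 0.3866. Gini = 1 - 0.3866 = 0.6134, which rounds to 0.613.

0.613


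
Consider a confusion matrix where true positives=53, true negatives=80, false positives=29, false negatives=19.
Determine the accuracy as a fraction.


Accuracy = (TP + TN) / (TP + TN + FP + FN) = (53 + 80) / 181 = 133/181.

133/181


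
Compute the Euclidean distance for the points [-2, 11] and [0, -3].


d = sqrt(sum of squared differences). (-2-0)^2=4, (11--3)^2=196. Sum = 200.

sqrt(200)


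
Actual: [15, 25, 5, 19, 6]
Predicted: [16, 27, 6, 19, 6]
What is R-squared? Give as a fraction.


Mean(y) = 14. SS_res = 6. SS_tot = 292. R^2 = 1 - 6/(292) = 143/146.

143/146


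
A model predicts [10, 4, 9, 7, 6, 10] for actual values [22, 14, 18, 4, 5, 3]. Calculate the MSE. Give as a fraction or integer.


MSE = (1/6) * ((22-10)^2=144 + (14-4)^2=100 + (18-9)^2=81 + (4-7)^2=9 + (5-6)^2=1 + (3-10)^2=49). Sum = 384. MSE = 64.

64


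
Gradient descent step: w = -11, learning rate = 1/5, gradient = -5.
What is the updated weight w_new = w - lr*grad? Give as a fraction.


w_new = -11 - 1/5 * -5 = -11 - -1 = -10.

-10


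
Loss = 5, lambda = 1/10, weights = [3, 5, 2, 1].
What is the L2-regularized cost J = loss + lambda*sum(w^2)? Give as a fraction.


L2 sq norm = sum(w^2) = 39. J = 5 + 1/10 * 39 = 89/10.

89/10


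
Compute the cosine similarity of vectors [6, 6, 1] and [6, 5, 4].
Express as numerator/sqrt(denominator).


dot = 70. |a|^2 = 73, |b|^2 = 77. cos = 70/sqrt(5621).

70/sqrt(5621)


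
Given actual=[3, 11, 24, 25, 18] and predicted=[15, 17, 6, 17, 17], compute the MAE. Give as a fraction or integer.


MAE = (1/5) * (|3-15|=12 + |11-17|=6 + |24-6|=18 + |25-17|=8 + |18-17|=1). Sum = 45. MAE = 9.

9


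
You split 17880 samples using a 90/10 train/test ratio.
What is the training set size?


Test set = 17880 * 10% = 1788. Training set = 17880 - 1788 = 16092.

16092


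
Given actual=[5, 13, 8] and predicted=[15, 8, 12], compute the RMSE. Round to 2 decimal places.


MSE = 47.0000. RMSE = sqrt(47.0000) = 6.86.

6.86


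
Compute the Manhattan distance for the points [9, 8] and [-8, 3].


d = sum of absolute differences: |9--8|=17 + |8-3|=5 = 22.

22


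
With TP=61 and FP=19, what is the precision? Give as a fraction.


Precision = TP / (TP + FP) = 61 / 80 = 61/80.

61/80


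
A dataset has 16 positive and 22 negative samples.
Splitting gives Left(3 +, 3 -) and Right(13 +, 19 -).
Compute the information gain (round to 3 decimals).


H(parent) = 0.9819. H(left) = 1.0000, H(right) = 0.9745. Weighted = (6/38)*1.0000 + (32/38)*0.9745 = 0.9785. IG = 0.9819 - 0.9785 = 0.0034, which rounds to 0.003.

0.003


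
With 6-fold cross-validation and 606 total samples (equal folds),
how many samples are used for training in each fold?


Each validation fold has 606/6 = 101 samples. Training set = 606 - 101 = 505.

505


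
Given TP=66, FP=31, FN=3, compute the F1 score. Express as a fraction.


Precision = 66/97 = 66/97. Recall = 66/69 = 22/23. F1 = 2*P*R/(P+R) = 66/83.

66/83


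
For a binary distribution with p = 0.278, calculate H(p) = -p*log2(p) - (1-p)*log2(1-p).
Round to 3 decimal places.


H = -0.278*log2(0.278) - 0.722*log2(0.722) = 0.853.

0.853


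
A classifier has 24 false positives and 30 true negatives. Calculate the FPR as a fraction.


FPR = FP / (FP + TN) = 24 / 54 = 4/9.

4/9


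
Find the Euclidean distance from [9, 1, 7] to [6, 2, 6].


d = sqrt(sum of squared differences). (9-6)^2=9, (1-2)^2=1, (7-6)^2=1. Sum = 11.

sqrt(11)


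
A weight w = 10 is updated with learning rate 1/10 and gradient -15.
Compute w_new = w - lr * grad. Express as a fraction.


w_new = 10 - 1/10 * -15 = 10 - -3/2 = 23/2.

23/2


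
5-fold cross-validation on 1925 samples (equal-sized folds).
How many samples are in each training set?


Each validation fold has 1925/5 = 385 samples. Training set = 1925 - 385 = 1540.

1540


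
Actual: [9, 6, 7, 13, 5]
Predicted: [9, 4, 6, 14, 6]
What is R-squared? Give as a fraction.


Mean(y) = 8. SS_res = 7. SS_tot = 40. R^2 = 1 - 7/(40) = 33/40.

33/40


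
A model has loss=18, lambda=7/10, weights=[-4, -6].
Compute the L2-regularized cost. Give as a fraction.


L2 sq norm = sum(w^2) = 52. J = 18 + 7/10 * 52 = 272/5.

272/5


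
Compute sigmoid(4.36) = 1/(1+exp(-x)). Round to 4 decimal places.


sigma(4.36) = 1/(1+e^(-4.36)) = 1/(1+0.012778) = 1/1.012778 = 0.9874.

0.9874


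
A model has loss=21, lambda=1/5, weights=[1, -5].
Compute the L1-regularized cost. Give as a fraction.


L1 norm = sum(|w|) = 6. J = 21 + 1/5 * 6 = 111/5.

111/5


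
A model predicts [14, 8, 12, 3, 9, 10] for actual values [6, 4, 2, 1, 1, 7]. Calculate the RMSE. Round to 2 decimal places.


MSE = 42.8333. RMSE = sqrt(42.8333) = 6.54.

6.54


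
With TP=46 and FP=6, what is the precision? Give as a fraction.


Precision = TP / (TP + FP) = 46 / 52 = 23/26.

23/26


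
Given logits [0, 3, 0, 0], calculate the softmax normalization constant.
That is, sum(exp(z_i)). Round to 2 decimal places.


Denom = e^0=1.0000 + e^3=20.0855 + e^0=1.0000 + e^0=1.0000. Sum = 23.0855, which rounds to 23.09.

23.09


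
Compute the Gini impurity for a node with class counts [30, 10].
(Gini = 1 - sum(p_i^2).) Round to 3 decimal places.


Total = 40. Proportions: 30/40, 10/40. sum(p_i^2) = 0.6250. Gini = 1 - 0.6250 = 0.3750, which rounds to 0.375.

0.375


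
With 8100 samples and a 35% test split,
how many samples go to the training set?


Test set = 8100 * 35% = 2835. Training set = 8100 - 2835 = 5265.

5265


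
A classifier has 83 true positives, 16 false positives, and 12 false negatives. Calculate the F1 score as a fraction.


Precision = 83/99 = 83/99. Recall = 83/95 = 83/95. F1 = 2*P*R/(P+R) = 83/97.

83/97


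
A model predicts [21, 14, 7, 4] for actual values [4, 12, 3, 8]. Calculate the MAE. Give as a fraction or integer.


MAE = (1/4) * (|4-21|=17 + |12-14|=2 + |3-7|=4 + |8-4|=4). Sum = 27. MAE = 27/4.

27/4


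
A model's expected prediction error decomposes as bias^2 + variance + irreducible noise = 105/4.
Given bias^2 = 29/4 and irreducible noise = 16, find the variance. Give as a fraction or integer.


Total error = bias^2 + variance + irreducible noise. So variance = 105/4 - 29/4 - 16 = 3.

3


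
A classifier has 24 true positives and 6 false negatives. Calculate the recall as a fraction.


Recall = TP / (TP + FN) = 24 / 30 = 4/5.

4/5


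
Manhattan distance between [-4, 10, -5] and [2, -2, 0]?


d = sum of absolute differences: |-4-2|=6 + |10--2|=12 + |-5-0|=5 = 23.

23


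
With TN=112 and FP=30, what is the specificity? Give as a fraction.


Specificity = TN / (TN + FP) = 112 / 142 = 56/71.

56/71


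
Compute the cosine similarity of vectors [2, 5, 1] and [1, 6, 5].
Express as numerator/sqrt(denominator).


dot = 37. |a|^2 = 30, |b|^2 = 62. cos = 37/sqrt(1860).

37/sqrt(1860)


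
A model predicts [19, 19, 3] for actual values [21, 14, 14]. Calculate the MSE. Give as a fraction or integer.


MSE = (1/3) * ((21-19)^2=4 + (14-19)^2=25 + (14-3)^2=121). Sum = 150. MSE = 50.

50


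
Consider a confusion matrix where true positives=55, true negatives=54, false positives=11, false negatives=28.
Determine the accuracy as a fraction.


Accuracy = (TP + TN) / (TP + TN + FP + FN) = (55 + 54) / 148 = 109/148.

109/148


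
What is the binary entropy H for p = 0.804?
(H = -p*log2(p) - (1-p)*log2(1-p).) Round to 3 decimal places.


H = -0.804*log2(0.804) - 0.196*log2(0.196) = 0.714.

0.714


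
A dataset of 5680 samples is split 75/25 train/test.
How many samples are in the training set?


Test set = 5680 * 25% = 1420. Training set = 5680 - 1420 = 4260.

4260


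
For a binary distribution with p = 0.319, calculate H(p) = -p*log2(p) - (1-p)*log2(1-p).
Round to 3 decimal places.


H = -0.319*log2(0.319) - 0.681*log2(0.681) = 0.903.

0.903


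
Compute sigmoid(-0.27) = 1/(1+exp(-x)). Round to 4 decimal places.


sigma(-0.27) = 1/(1+e^(0.27)) = 1/(1+1.309964) = 1/2.309964 = 0.4329.

0.4329


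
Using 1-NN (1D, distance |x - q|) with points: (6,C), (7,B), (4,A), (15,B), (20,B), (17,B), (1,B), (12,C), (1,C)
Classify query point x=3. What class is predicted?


Distances: |6-3|=3, |7-3|=4, |4-3|=1, |15-3|=12, |20-3|=17, |17-3|=14, |1-3|=2, |12-3|=9, |1-3|=2. 1 nearest: (4,A). Counts: {'A': 1}. Majority class: A.

A


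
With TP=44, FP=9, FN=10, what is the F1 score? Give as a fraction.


Precision = 44/53 = 44/53. Recall = 44/54 = 22/27. F1 = 2*P*R/(P+R) = 88/107.

88/107


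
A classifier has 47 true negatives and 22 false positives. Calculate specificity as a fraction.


Specificity = TN / (TN + FP) = 47 / 69 = 47/69.

47/69


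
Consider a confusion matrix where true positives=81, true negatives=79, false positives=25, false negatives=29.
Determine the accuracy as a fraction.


Accuracy = (TP + TN) / (TP + TN + FP + FN) = (81 + 79) / 214 = 80/107.

80/107


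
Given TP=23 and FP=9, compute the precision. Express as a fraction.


Precision = TP / (TP + FP) = 23 / 32 = 23/32.

23/32


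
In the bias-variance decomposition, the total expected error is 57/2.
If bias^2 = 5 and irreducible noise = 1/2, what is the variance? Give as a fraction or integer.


Total error = bias^2 + variance + irreducible noise. So variance = 57/2 - 5 - 1/2 = 23.

23


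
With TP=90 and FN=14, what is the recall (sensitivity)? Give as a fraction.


Recall = TP / (TP + FN) = 90 / 104 = 45/52.

45/52


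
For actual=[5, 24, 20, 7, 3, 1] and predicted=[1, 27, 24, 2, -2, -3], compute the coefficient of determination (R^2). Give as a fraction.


Mean(y) = 10. SS_res = 107. SS_tot = 460. R^2 = 1 - 107/(460) = 353/460.

353/460


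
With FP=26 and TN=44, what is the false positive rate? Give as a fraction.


FPR = FP / (FP + TN) = 26 / 70 = 13/35.

13/35


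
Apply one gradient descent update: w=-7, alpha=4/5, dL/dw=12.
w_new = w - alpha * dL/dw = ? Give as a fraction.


w_new = -7 - 4/5 * 12 = -7 - 48/5 = -83/5.

-83/5


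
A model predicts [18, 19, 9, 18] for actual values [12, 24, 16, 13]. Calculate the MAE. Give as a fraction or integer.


MAE = (1/4) * (|12-18|=6 + |24-19|=5 + |16-9|=7 + |13-18|=5). Sum = 23. MAE = 23/4.

23/4


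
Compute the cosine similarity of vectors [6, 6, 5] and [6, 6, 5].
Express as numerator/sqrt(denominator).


dot = 97. |a|^2 = 97, |b|^2 = 97. cos = 97/sqrt(9409).

97/sqrt(9409)


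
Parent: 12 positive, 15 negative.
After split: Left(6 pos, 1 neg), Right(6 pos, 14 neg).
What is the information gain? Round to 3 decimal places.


H(parent) = 0.9911. H(left) = 0.5917, H(right) = 0.8813. Weighted = (7/27)*0.5917 + (20/27)*0.8813 = 0.8062. IG = 0.9911 - 0.8062 = 0.1849, which rounds to 0.185.

0.185


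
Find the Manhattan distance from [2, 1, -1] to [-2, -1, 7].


d = sum of absolute differences: |2--2|=4 + |1--1|=2 + |-1-7|=8 = 14.

14


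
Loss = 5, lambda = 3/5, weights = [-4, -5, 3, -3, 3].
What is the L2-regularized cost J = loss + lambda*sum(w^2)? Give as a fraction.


L2 sq norm = sum(w^2) = 68. J = 5 + 3/5 * 68 = 229/5.

229/5


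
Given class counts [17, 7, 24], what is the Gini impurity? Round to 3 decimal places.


Total = 48. Proportions: 17/48, 7/48, 24/48. sum(p_i^2) = 0.3967. Gini = 1 - 0.3967 = 0.6033, which rounds to 0.603.

0.603


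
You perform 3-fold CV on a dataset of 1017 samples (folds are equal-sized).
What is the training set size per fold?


Each validation fold has 1017/3 = 339 samples. Training set = 1017 - 339 = 678.

678


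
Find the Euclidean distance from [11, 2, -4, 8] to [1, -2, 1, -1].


d = sqrt(sum of squared differences). (11-1)^2=100, (2--2)^2=16, (-4-1)^2=25, (8--1)^2=81. Sum = 222.

sqrt(222)


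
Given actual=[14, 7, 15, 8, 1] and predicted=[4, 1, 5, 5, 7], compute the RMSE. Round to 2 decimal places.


MSE = 56.2000. RMSE = sqrt(56.2000) = 7.50.

7.50


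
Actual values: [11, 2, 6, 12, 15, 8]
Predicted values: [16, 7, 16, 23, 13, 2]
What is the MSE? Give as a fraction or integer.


MSE = (1/6) * ((11-16)^2=25 + (2-7)^2=25 + (6-16)^2=100 + (12-23)^2=121 + (15-13)^2=4 + (8-2)^2=36). Sum = 311. MSE = 311/6.

311/6


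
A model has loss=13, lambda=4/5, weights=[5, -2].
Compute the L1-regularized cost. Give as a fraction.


L1 norm = sum(|w|) = 7. J = 13 + 4/5 * 7 = 93/5.

93/5


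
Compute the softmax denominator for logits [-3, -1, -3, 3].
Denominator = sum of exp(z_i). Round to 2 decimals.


Denom = e^-3=0.0498 + e^-1=0.3679 + e^-3=0.0498 + e^3=20.0855. Sum = 20.5530, which rounds to 20.55.

20.55


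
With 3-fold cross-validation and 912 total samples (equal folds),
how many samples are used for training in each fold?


Each validation fold has 912/3 = 304 samples. Training set = 912 - 304 = 608.

608


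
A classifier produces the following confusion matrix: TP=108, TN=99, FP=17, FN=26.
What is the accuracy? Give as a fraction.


Accuracy = (TP + TN) / (TP + TN + FP + FN) = (108 + 99) / 250 = 207/250.

207/250


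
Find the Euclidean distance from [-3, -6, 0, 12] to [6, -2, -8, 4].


d = sqrt(sum of squared differences). (-3-6)^2=81, (-6--2)^2=16, (0--8)^2=64, (12-4)^2=64. Sum = 225.

15


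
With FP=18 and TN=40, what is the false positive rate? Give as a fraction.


FPR = FP / (FP + TN) = 18 / 58 = 9/29.

9/29


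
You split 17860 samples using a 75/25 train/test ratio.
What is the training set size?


Test set = 17860 * 25% = 4465. Training set = 17860 - 4465 = 13395.

13395


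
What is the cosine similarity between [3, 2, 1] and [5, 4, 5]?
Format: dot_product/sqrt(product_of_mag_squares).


dot = 28. |a|^2 = 14, |b|^2 = 66. cos = 28/sqrt(924).

28/sqrt(924)


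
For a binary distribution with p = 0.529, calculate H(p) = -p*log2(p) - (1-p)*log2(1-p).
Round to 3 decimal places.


H = -0.529*log2(0.529) - 0.471*log2(0.471) = 0.998.

0.998


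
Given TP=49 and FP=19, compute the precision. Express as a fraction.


Precision = TP / (TP + FP) = 49 / 68 = 49/68.

49/68


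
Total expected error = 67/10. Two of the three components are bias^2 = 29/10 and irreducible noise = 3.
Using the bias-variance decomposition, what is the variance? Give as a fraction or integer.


Total error = bias^2 + variance + irreducible noise. So variance = 67/10 - 29/10 - 3 = 4/5.

4/5


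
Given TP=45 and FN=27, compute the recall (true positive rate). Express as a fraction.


Recall = TP / (TP + FN) = 45 / 72 = 5/8.

5/8


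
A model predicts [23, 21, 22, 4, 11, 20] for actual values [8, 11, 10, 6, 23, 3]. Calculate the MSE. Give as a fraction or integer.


MSE = (1/6) * ((8-23)^2=225 + (11-21)^2=100 + (10-22)^2=144 + (6-4)^2=4 + (23-11)^2=144 + (3-20)^2=289). Sum = 906. MSE = 151.

151


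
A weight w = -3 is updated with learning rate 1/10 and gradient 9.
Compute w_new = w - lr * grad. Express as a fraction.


w_new = -3 - 1/10 * 9 = -3 - 9/10 = -39/10.

-39/10


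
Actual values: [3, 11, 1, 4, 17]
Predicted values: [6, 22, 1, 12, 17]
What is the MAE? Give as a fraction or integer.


MAE = (1/5) * (|3-6|=3 + |11-22|=11 + |1-1|=0 + |4-12|=8 + |17-17|=0). Sum = 22. MAE = 22/5.

22/5


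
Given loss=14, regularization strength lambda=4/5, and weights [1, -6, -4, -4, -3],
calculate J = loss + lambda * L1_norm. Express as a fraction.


L1 norm = sum(|w|) = 18. J = 14 + 4/5 * 18 = 142/5.

142/5


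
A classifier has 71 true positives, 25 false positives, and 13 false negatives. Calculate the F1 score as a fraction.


Precision = 71/96 = 71/96. Recall = 71/84 = 71/84. F1 = 2*P*R/(P+R) = 71/90.

71/90


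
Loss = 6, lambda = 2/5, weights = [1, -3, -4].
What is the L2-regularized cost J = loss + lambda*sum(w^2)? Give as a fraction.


L2 sq norm = sum(w^2) = 26. J = 6 + 2/5 * 26 = 82/5.

82/5


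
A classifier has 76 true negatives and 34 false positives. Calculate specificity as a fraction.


Specificity = TN / (TN + FP) = 76 / 110 = 38/55.

38/55


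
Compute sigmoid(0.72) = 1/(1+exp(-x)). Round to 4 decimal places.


sigma(0.72) = 1/(1+e^(-0.72)) = 1/(1+0.486752) = 1/1.486752 = 0.6726.

0.6726


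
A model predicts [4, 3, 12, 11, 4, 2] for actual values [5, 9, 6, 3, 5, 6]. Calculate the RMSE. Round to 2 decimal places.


MSE = 25.6667. RMSE = sqrt(25.6667) = 5.07.

5.07


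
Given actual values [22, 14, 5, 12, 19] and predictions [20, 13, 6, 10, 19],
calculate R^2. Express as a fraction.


Mean(y) = 72/5. SS_res = 10. SS_tot = 866/5. R^2 = 1 - 10/(866/5) = 408/433.

408/433


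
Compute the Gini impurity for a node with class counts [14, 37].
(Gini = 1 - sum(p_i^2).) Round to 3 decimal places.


Total = 51. Proportions: 14/51, 37/51. sum(p_i^2) = 0.6017. Gini = 1 - 0.6017 = 0.3983, which rounds to 0.398.

0.398


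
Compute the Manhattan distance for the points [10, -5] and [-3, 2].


d = sum of absolute differences: |10--3|=13 + |-5-2|=7 = 20.

20


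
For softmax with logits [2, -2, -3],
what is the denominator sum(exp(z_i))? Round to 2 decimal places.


Denom = e^2=7.3891 + e^-2=0.1353 + e^-3=0.0498. Sum = 7.5742, which rounds to 7.57.

7.57


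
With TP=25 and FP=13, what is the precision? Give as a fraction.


Precision = TP / (TP + FP) = 25 / 38 = 25/38.

25/38


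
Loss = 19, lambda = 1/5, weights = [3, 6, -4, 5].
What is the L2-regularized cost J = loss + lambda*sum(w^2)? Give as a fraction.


L2 sq norm = sum(w^2) = 86. J = 19 + 1/5 * 86 = 181/5.

181/5


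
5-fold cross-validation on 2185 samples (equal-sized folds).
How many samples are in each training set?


Each validation fold has 2185/5 = 437 samples. Training set = 2185 - 437 = 1748.

1748


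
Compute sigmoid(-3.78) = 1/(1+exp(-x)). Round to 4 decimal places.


sigma(-3.78) = 1/(1+e^(3.78)) = 1/(1+43.816042) = 1/44.816042 = 0.0223.

0.0223


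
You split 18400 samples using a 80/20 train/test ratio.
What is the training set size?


Test set = 18400 * 20% = 3680. Training set = 18400 - 3680 = 14720.

14720


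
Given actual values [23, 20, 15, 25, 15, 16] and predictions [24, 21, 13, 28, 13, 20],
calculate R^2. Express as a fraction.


Mean(y) = 19. SS_res = 35. SS_tot = 94. R^2 = 1 - 35/(94) = 59/94.

59/94


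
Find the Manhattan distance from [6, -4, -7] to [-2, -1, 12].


d = sum of absolute differences: |6--2|=8 + |-4--1|=3 + |-7-12|=19 = 30.

30


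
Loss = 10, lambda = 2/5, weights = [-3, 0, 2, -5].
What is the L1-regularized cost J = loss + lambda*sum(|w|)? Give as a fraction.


L1 norm = sum(|w|) = 10. J = 10 + 2/5 * 10 = 14.

14


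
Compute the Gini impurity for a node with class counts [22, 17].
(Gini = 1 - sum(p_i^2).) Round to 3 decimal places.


Total = 39. Proportions: 22/39, 17/39. sum(p_i^2) = 0.5082. Gini = 1 - 0.5082 = 0.4918, which rounds to 0.492.

0.492


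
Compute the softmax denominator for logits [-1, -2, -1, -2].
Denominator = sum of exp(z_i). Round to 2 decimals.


Denom = e^-1=0.3679 + e^-2=0.1353 + e^-1=0.3679 + e^-2=0.1353. Sum = 1.0064, which rounds to 1.01.

1.01


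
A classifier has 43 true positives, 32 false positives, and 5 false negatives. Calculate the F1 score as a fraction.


Precision = 43/75 = 43/75. Recall = 43/48 = 43/48. F1 = 2*P*R/(P+R) = 86/123.

86/123


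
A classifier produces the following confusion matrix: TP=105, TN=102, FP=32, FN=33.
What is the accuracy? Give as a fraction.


Accuracy = (TP + TN) / (TP + TN + FP + FN) = (105 + 102) / 272 = 207/272.

207/272


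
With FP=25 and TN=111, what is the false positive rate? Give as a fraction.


FPR = FP / (FP + TN) = 25 / 136 = 25/136.

25/136


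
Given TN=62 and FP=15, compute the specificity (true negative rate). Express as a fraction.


Specificity = TN / (TN + FP) = 62 / 77 = 62/77.

62/77


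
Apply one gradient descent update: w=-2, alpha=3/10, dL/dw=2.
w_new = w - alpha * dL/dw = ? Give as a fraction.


w_new = -2 - 3/10 * 2 = -2 - 3/5 = -13/5.

-13/5


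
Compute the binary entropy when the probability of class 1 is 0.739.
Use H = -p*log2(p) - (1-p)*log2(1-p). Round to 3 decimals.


H = -0.739*log2(0.739) - 0.261*log2(0.261) = 0.828.

0.828


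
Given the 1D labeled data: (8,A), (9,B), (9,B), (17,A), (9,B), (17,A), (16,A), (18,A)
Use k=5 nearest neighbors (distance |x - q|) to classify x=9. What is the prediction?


Distances: |8-9|=1, |9-9|=0, |9-9|=0, |17-9|=8, |9-9|=0, |17-9|=8, |16-9|=7, |18-9|=9. 5 nearest: (9,B), (9,B), (9,B), (8,A), (16,A). Counts: {'B': 3, 'A': 2}. Majority class: B.

B


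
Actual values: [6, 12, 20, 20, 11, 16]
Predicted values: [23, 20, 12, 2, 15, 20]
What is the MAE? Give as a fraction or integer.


MAE = (1/6) * (|6-23|=17 + |12-20|=8 + |20-12|=8 + |20-2|=18 + |11-15|=4 + |16-20|=4). Sum = 59. MAE = 59/6.

59/6


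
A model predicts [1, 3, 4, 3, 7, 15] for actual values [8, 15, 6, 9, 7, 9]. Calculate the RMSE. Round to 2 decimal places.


MSE = 44.8333. RMSE = sqrt(44.8333) = 6.70.

6.70


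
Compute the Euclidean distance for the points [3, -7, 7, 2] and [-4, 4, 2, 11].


d = sqrt(sum of squared differences). (3--4)^2=49, (-7-4)^2=121, (7-2)^2=25, (2-11)^2=81. Sum = 276.

sqrt(276)


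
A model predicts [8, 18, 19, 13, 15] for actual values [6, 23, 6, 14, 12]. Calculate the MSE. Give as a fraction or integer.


MSE = (1/5) * ((6-8)^2=4 + (23-18)^2=25 + (6-19)^2=169 + (14-13)^2=1 + (12-15)^2=9). Sum = 208. MSE = 208/5.

208/5


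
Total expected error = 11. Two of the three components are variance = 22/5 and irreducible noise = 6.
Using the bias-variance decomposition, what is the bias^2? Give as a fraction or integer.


Total error = bias^2 + variance + irreducible noise. So bias^2 = 11 - 22/5 - 6 = 3/5.

3/5


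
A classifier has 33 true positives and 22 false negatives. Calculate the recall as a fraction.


Recall = TP / (TP + FN) = 33 / 55 = 3/5.

3/5


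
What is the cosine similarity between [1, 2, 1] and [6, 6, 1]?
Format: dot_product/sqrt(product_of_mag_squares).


dot = 19. |a|^2 = 6, |b|^2 = 73. cos = 19/sqrt(438).

19/sqrt(438)


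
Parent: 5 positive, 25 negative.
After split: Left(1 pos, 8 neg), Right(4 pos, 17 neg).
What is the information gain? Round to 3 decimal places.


H(parent) = 0.6500. H(left) = 0.5033, H(right) = 0.7025. Weighted = (9/30)*0.5033 + (21/30)*0.7025 = 0.6427. IG = 0.6500 - 0.6427 = 0.0073, which rounds to 0.007.

0.007


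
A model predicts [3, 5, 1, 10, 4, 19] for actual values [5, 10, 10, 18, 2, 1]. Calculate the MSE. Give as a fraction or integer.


MSE = (1/6) * ((5-3)^2=4 + (10-5)^2=25 + (10-1)^2=81 + (18-10)^2=64 + (2-4)^2=4 + (1-19)^2=324). Sum = 502. MSE = 251/3.

251/3


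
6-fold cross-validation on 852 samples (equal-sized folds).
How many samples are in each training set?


Each validation fold has 852/6 = 142 samples. Training set = 852 - 142 = 710.

710


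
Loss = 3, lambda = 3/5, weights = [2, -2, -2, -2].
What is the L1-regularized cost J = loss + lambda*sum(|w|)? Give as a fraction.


L1 norm = sum(|w|) = 8. J = 3 + 3/5 * 8 = 39/5.

39/5


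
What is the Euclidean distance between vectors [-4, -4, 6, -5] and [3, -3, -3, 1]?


d = sqrt(sum of squared differences). (-4-3)^2=49, (-4--3)^2=1, (6--3)^2=81, (-5-1)^2=36. Sum = 167.

sqrt(167)


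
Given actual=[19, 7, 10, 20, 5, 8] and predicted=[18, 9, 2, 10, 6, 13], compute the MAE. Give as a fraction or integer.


MAE = (1/6) * (|19-18|=1 + |7-9|=2 + |10-2|=8 + |20-10|=10 + |5-6|=1 + |8-13|=5). Sum = 27. MAE = 9/2.

9/2


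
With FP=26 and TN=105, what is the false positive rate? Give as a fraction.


FPR = FP / (FP + TN) = 26 / 131 = 26/131.

26/131


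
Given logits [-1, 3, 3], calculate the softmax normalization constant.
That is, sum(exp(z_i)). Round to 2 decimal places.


Denom = e^-1=0.3679 + e^3=20.0855 + e^3=20.0855. Sum = 40.5389, which rounds to 40.54.

40.54


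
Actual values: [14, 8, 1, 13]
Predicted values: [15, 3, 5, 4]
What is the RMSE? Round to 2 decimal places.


MSE = 30.7500. RMSE = sqrt(30.7500) = 5.55.

5.55


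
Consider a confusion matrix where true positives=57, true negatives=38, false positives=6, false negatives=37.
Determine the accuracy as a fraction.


Accuracy = (TP + TN) / (TP + TN + FP + FN) = (57 + 38) / 138 = 95/138.

95/138


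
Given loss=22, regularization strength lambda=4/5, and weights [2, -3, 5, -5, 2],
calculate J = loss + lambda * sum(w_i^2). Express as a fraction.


L2 sq norm = sum(w^2) = 67. J = 22 + 4/5 * 67 = 378/5.

378/5


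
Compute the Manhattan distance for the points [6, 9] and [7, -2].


d = sum of absolute differences: |6-7|=1 + |9--2|=11 = 12.

12


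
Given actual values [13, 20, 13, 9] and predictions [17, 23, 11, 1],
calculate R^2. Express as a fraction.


Mean(y) = 55/4. SS_res = 93. SS_tot = 251/4. R^2 = 1 - 93/(251/4) = -121/251.

-121/251


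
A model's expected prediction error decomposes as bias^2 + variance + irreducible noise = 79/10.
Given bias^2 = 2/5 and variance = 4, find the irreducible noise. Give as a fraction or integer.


Total error = bias^2 + variance + irreducible noise. So irreducible noise = 79/10 - 2/5 - 4 = 7/2.

7/2


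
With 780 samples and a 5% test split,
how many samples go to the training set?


Test set = 780 * 5% = 39. Training set = 780 - 39 = 741.

741


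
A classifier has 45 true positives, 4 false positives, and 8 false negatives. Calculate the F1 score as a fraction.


Precision = 45/49 = 45/49. Recall = 45/53 = 45/53. F1 = 2*P*R/(P+R) = 15/17.

15/17


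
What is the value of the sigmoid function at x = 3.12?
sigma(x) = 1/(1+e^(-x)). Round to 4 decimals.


sigma(3.12) = 1/(1+e^(-3.12)) = 1/(1+0.044157) = 1/1.044157 = 0.9577.

0.9577


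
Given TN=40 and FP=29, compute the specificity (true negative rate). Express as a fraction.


Specificity = TN / (TN + FP) = 40 / 69 = 40/69.

40/69


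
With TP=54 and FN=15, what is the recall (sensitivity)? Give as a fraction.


Recall = TP / (TP + FN) = 54 / 69 = 18/23.

18/23


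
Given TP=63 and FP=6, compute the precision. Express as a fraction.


Precision = TP / (TP + FP) = 63 / 69 = 21/23.

21/23


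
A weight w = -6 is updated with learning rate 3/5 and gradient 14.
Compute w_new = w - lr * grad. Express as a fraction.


w_new = -6 - 3/5 * 14 = -6 - 42/5 = -72/5.

-72/5


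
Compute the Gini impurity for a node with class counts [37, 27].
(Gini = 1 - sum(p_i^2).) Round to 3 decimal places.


Total = 64. Proportions: 37/64, 27/64. sum(p_i^2) = 0.5122. Gini = 1 - 0.5122 = 0.4878, which rounds to 0.488.

0.488


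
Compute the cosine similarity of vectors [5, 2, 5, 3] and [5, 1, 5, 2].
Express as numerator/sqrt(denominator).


dot = 58. |a|^2 = 63, |b|^2 = 55. cos = 58/sqrt(3465).

58/sqrt(3465)


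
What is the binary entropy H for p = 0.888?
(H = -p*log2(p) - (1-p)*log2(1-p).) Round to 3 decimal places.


H = -0.888*log2(0.888) - 0.112*log2(0.112) = 0.506.

0.506


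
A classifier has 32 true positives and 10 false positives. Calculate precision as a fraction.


Precision = TP / (TP + FP) = 32 / 42 = 16/21.

16/21


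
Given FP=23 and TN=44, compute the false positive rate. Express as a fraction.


FPR = FP / (FP + TN) = 23 / 67 = 23/67.

23/67


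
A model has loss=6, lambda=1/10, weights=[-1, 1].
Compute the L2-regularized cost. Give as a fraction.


L2 sq norm = sum(w^2) = 2. J = 6 + 1/10 * 2 = 31/5.

31/5


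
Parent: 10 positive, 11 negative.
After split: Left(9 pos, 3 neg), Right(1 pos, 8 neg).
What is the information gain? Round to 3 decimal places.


H(parent) = 0.9984. H(left) = 0.8113, H(right) = 0.5033. Weighted = (12/21)*0.8113 + (9/21)*0.5033 = 0.6793. IG = 0.9984 - 0.6793 = 0.3191, which rounds to 0.319.

0.319
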